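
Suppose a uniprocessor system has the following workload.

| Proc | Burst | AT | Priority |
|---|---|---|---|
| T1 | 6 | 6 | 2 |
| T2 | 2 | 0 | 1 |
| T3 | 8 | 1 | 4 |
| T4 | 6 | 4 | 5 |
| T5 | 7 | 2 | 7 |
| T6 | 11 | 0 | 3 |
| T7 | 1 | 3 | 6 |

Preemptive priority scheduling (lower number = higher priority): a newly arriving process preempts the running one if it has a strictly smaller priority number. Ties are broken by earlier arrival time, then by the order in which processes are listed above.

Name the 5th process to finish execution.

Timeline: | T2 0-2 | T6 2-6 | T1 6-12 | T6 12-19 | T3 19-27 | T4 27-33 | T7 33-34 | T5 34-41 |
Completion: T1=12  T2=2  T3=27  T4=33  T5=41  T6=19  T7=34
Finish order: T2 → T1 → T6 → T3 → T4 → T7 → T5

T4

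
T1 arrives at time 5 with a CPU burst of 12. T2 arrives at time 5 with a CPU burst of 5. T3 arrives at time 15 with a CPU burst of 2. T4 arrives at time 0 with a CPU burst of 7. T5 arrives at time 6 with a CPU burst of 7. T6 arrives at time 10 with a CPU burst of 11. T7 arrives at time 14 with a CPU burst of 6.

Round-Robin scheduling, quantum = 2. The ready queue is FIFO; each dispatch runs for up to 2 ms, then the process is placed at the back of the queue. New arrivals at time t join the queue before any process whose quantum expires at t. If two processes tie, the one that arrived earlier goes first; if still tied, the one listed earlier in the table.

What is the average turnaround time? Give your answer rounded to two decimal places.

Timeline: | T4 0-6 | T1 6-8 | T2 8-10 | T5 10-12 | T4 12-13 | T1 13-15 | T6 15-17 | T2 17-19 | T5 19-21 | T7 21-23 | T3 23-25 | T1 25-27 | T6 27-29 | T2 29-30 | T5 30-32 | T7 32-34 | T1 34-36 | T6 36-38 | T5 38-39 | T7 39-41 | T1 41-43 | T6 43-45 | T1 45-47 | T6 47-50 |
Completion: T1=47  T2=30  T3=25  T4=13  T5=39  T6=50  T7=41
Turnaround (C−A): T1=42  T2=25  T3=10  T4=13  T5=33  T6=40  T7=27
Turnaround times: T1=42, T2=25, T3=10, T4=13, T5=33, T6=40, T7=27
Average turnaround = (42+25+10+13+33+40+27) / 7 = 190/7 = 27.14

27.14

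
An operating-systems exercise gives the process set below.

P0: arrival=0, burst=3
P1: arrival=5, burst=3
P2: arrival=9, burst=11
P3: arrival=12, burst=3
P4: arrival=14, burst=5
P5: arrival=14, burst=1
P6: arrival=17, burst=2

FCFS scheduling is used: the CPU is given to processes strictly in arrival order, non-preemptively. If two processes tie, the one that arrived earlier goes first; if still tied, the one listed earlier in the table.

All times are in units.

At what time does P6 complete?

Timeline: | P0 0-3 | idle 3-5 | P1 5-8 | idle 8-9 | P2 9-20 | P3 20-23 | P4 23-28 | P5 28-29 | P6 29-31 |
Completion: P0=3  P1=8  P2=20  P3=23  P4=28  P5=29  P6=31
Turnaround (C−A): P0=3  P1=3  P2=11  P3=11  P4=14  P5=15  P6=14

31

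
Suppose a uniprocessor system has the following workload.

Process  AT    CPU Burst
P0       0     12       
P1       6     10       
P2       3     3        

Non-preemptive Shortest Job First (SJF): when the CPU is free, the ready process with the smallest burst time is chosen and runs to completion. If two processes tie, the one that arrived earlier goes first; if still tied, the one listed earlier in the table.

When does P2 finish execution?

Timeline: | P0 0-12 | P2 12-15 | P1 15-25 |
Completion: P0=12  P1=25  P2=15
Turnaround (C−A): P0=12  P1=19  P2=12

15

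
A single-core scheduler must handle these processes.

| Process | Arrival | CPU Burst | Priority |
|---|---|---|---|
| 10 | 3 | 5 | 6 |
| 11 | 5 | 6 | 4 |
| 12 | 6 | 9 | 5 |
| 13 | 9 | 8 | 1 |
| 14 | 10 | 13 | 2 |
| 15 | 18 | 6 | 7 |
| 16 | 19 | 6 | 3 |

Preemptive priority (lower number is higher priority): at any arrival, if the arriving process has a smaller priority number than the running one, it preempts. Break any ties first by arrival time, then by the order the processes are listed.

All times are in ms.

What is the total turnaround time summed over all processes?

Gantt: | idle 0-3 | 10 3-5 | 11 5-9 | 13 9-17 | 14 17-30 | 16 30-36 | 11 36-38 | 12 38-47 | 10 47-50 | 15 50-56 |
Completion: 10=50  11=38  12=47  13=17  14=30  15=56  16=36
Turnaround = completion − arrival: 10=47, 11=33, 12=41, 13=8, 14=20, 15=38, 16=17
Total turnaround = 47 + 33 + 41 + 8 + 20 + 38 + 17 = 204

204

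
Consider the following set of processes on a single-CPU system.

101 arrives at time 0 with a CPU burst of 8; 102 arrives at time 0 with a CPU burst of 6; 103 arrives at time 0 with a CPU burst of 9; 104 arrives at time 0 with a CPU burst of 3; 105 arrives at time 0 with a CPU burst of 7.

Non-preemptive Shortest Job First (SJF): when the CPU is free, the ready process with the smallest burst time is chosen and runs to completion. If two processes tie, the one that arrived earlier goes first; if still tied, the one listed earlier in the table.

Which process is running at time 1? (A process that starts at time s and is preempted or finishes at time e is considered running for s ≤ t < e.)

104

Gantt: | 104 0-3 | 102 3-9 | 105 9-16 | 101 16-24 | 103 24-33 |
Completion: 101=24  102=9  103=33  104=3  105=16
Turnaround (C−A): 101=24  102=9  103=33  104=3  105=16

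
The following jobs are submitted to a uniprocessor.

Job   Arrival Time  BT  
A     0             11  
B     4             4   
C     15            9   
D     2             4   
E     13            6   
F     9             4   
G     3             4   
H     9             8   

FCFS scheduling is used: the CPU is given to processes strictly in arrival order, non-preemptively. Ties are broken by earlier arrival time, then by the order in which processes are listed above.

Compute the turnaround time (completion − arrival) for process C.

35

Timeline: | A 0-11 | D 11-15 | G 15-19 | B 19-23 | F 23-27 | H 27-35 | E 35-41 | C 41-50 |
Completion: A=11  B=23  C=50  D=15  E=41  F=27  G=19  H=35
Turnaround (C−A): A=11  B=19  C=35  D=13  E=28  F=18  G=16  H=26
Turnaround(C) = completion − arrival = 50 − 15 = 35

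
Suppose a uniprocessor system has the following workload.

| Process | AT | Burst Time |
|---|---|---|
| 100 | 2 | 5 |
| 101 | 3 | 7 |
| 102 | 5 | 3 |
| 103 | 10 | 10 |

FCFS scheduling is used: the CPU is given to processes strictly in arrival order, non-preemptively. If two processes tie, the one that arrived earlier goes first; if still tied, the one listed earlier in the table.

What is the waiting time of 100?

Gantt: | idle 0-2 | 100 2-7 | 101 7-14 | 102 14-17 | 103 17-27 |
Completion: 100=7  101=14  102=17  103=27
Waiting(100) = turnaround − burst = 5 − 5 = 0

0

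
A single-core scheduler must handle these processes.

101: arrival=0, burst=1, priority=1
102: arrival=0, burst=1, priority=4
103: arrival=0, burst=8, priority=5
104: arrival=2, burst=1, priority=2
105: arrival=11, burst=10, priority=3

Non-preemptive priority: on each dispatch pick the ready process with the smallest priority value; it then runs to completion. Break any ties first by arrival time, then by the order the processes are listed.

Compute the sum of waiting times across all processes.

Gantt: | 101 0-1 | 102 1-2 | 104 2-3 | 103 3-11 | 105 11-21 |
Completion: 101=1  102=2  103=11  104=3  105=21
Waiting = turnaround − burst: 101=0, 102=1, 103=3, 104=0, 105=0
Total waiting = 0 + 1 + 3 + 0 + 0 = 4

4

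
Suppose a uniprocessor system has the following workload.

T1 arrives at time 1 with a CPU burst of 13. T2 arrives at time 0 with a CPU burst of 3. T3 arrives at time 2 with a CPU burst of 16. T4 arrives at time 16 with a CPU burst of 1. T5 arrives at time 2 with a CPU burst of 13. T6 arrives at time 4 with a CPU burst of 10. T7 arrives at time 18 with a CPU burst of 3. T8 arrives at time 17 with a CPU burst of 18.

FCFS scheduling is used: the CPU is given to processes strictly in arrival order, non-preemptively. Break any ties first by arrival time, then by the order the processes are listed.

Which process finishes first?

T2

Gantt: | T2 0-3 | T1 3-16 | T3 16-32 | T5 32-45 | T6 45-55 | T4 55-56 | T8 56-74 | T7 74-77 |
Completion: T1=16  T2=3  T3=32  T4=56  T5=45  T6=55  T7=77  T8=74
Turnaround (C−A): T1=15  T2=3  T3=30  T4=40  T5=43  T6=51  T7=59  T8=57
Finish order: T2 → T1 → T3 → T5 → T6 → T4 → T8 → T7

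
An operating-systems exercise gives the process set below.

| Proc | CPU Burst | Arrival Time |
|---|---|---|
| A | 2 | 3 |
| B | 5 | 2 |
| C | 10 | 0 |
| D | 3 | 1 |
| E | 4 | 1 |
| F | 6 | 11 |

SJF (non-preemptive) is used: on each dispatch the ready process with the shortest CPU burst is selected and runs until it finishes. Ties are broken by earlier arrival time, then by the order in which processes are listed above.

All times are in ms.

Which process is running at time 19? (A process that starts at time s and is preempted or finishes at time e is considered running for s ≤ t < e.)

B

Gantt: | C 0-10 | A 10-12 | D 12-15 | E 15-19 | B 19-24 | F 24-30 |
Completion: A=12  B=24  C=10  D=15  E=19  F=30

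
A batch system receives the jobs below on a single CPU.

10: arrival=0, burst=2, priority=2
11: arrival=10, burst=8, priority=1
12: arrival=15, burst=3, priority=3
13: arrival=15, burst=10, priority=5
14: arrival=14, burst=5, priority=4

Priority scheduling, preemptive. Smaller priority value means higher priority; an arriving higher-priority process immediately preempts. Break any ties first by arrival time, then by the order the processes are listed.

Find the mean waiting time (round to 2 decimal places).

4.20

Timeline: | 10 0-2 | idle 2-10 | 11 10-18 | 12 18-21 | 14 21-26 | 13 26-36 |
Completion: 10=2  11=18  12=21  13=36  14=26
Waiting times: 10=0, 11=0, 12=3, 13=11, 14=7
Average waiting = (0+0+3+11+7) / 5 = 21/5 = 4.20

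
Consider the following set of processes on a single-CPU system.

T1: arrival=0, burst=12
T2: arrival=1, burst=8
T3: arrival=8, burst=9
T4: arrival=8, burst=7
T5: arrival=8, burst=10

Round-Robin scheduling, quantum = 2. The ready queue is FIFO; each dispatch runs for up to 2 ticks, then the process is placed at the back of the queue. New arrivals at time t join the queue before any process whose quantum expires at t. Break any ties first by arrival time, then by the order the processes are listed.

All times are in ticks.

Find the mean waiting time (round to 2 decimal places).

25.20

Schedule: | T1 0-2 | T2 2-4 | T1 4-6 | T2 6-8 | T1 8-10 | T3 10-12 | T4 12-14 | T5 14-16 | T2 16-18 | T1 18-20 | T3 20-22 | T4 22-24 | T5 24-26 | T2 26-28 | T1 28-30 | T3 30-32 | T4 32-34 | T5 34-36 | T1 36-38 | T3 38-40 | T4 40-41 | T5 41-43 | T3 43-44 | T5 44-46 |
Completion: T1=38  T2=28  T3=44  T4=41  T5=46
Turnaround (C−A): T1=38  T2=27  T3=36  T4=33  T5=38
Waiting times: T1=26, T2=19, T3=27, T4=26, T5=28
Average waiting = (26+19+27+26+28) / 5 = 126/5 = 25.20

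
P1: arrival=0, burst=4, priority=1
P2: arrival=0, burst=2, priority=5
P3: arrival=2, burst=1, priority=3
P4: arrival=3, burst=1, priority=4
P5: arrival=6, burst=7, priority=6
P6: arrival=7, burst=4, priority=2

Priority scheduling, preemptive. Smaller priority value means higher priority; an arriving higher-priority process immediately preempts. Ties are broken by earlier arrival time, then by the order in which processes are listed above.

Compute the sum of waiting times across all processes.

20

Timeline: | P1 0-4 | P3 4-5 | P4 5-6 | P2 6-7 | P6 7-11 | P2 11-12 | P5 12-19 |
Completion: P1=4  P2=12  P3=5  P4=6  P5=19  P6=11
Turnaround (C−A): P1=4  P2=12  P3=3  P4=3  P5=13  P6=4
Waiting = turnaround − burst: P1=0, P2=10, P3=2, P4=2, P5=6, P6=0
Total waiting = 0 + 10 + 2 + 2 + 6 + 0 = 20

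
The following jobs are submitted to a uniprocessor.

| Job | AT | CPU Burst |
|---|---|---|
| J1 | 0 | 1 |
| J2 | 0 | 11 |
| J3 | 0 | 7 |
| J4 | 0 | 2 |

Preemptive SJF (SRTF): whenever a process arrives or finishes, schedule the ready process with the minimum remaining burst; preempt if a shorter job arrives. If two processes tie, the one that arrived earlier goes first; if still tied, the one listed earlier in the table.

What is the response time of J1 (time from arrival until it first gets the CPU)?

Timeline: | J1 0-1 | J4 1-3 | J3 3-10 | J2 10-21 |
Completion: J1=1  J2=21  J3=10  J4=3
Turnaround (C−A): J1=1  J2=21  J3=10  J4=3
Response(J1) = first start − arrival = 0 − 0 = 0

0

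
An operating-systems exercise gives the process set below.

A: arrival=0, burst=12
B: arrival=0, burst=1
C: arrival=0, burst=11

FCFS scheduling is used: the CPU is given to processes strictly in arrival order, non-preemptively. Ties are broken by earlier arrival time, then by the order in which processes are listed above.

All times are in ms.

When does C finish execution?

24

Gantt: | A 0-12 | B 12-13 | C 13-24 |
Completion: A=12  B=13  C=24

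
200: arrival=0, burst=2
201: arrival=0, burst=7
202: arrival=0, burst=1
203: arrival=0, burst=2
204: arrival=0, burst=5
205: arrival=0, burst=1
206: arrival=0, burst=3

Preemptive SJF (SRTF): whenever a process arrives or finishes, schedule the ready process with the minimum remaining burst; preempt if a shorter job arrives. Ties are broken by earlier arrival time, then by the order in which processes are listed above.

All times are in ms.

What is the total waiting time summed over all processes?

Gantt: | 202 0-1 | 205 1-2 | 200 2-4 | 203 4-6 | 206 6-9 | 204 9-14 | 201 14-21 |
Completion: 200=4  201=21  202=1  203=6  204=14  205=2  206=9
Waiting = turnaround − burst: 200=2, 201=14, 202=0, 203=4, 204=9, 205=1, 206=6
Total waiting = 2 + 14 + 0 + 4 + 9 + 1 + 6 = 36

36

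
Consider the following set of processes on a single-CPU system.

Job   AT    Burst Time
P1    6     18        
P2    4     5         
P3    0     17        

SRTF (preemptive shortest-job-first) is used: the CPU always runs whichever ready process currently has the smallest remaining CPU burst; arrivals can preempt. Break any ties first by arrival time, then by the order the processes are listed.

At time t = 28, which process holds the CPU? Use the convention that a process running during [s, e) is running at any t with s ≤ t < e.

P1

Schedule: | P3 0-4 | P2 4-9 | P3 9-22 | P1 22-40 |
Completion: P1=40  P2=9  P3=22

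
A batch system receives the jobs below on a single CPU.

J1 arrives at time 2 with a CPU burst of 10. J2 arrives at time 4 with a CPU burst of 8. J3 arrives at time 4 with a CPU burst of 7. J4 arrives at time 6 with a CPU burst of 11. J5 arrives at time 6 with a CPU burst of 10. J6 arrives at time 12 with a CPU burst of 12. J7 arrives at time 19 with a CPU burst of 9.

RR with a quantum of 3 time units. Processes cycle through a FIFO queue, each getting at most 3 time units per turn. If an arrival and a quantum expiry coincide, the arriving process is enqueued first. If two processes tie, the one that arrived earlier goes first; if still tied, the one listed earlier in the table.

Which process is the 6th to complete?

J5

Schedule: | idle 0-2 | J1 2-5 | J2 5-8 | J3 8-11 | J1 11-14 | J4 14-17 | J5 17-20 | J2 20-23 | J3 23-26 | J6 26-29 | J1 29-32 | J4 32-35 | J7 35-38 | J5 38-41 | J2 41-43 | J3 43-44 | J6 44-47 | J1 47-48 | J4 48-51 | J7 51-54 | J5 54-57 | J6 57-60 | J4 60-62 | J7 62-65 | J5 65-66 | J6 66-69 |
Completion: J1=48  J2=43  J3=44  J4=62  J5=66  J6=69  J7=65
Turnaround (C−A): J1=46  J2=39  J3=40  J4=56  J5=60  J6=57  J7=46
Finish order: J2 → J3 → J1 → J4 → J7 → J5 → J6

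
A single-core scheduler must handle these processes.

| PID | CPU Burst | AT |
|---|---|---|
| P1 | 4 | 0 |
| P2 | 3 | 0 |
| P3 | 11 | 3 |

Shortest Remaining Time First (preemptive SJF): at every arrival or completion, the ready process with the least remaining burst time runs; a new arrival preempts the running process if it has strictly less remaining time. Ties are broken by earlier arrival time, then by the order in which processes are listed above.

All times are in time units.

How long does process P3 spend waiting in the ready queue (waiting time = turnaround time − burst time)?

Gantt: | P2 0-3 | P1 3-7 | P3 7-18 |
Completion: P1=7  P2=3  P3=18
Turnaround (C−A): P1=7  P2=3  P3=15
Waiting(P3) = turnaround − burst = 15 − 11 = 4

4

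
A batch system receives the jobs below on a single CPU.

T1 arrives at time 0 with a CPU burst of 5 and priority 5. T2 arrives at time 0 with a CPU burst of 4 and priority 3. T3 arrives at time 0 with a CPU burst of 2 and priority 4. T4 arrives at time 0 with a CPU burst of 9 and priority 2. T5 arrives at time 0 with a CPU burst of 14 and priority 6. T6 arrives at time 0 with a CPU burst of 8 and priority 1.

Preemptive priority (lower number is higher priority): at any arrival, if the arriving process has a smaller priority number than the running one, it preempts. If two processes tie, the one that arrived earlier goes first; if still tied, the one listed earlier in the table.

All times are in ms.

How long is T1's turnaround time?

28

Schedule: | T6 0-8 | T4 8-17 | T2 17-21 | T3 21-23 | T1 23-28 | T5 28-42 |
Completion: T1=28  T2=21  T3=23  T4=17  T5=42  T6=8
Turnaround(T1) = completion − arrival = 28 − 0 = 28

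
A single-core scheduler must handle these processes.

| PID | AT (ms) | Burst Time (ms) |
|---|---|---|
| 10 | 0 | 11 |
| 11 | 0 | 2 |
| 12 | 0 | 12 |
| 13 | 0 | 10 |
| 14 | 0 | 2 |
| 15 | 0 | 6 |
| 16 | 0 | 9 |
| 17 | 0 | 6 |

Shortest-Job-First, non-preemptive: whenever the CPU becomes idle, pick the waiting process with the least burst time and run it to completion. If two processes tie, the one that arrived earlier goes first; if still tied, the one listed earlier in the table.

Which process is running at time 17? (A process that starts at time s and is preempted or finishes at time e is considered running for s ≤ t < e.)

Gantt: | 11 0-2 | 14 2-4 | 15 4-10 | 17 10-16 | 16 16-25 | 13 25-35 | 10 35-46 | 12 46-58 |
Completion: 10=46  11=2  12=58  13=35  14=4  15=10  16=25  17=16
Turnaround (C−A): 10=46  11=2  12=58  13=35  14=4  15=10  16=25  17=16

16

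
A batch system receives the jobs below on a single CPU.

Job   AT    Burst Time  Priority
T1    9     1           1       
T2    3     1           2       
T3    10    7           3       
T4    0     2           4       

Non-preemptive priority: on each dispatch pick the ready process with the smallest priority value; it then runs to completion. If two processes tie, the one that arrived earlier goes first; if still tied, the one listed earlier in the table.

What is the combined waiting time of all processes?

0

Schedule: | T4 0-2 | idle 2-3 | T2 3-4 | idle 4-9 | T1 9-10 | T3 10-17 |
Completion: T1=10  T2=4  T3=17  T4=2
Turnaround (C−A): T1=1  T2=1  T3=7  T4=2
Waiting = turnaround − burst: T1=0, T2=0, T3=0, T4=0
Total waiting = 0 + 0 + 0 + 0 = 0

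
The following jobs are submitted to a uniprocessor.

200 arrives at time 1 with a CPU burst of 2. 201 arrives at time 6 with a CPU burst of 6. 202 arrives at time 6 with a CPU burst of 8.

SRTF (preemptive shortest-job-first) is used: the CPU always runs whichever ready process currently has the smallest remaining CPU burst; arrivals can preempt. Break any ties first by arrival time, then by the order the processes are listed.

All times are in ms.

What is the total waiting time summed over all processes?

Schedule: | idle 0-1 | 200 1-3 | idle 3-6 | 201 6-12 | 202 12-20 |
Completion: 200=3  201=12  202=20
Turnaround (C−A): 200=2  201=6  202=14
Waiting = turnaround − burst: 200=0, 201=0, 202=6
Total waiting = 0 + 0 + 6 = 6

6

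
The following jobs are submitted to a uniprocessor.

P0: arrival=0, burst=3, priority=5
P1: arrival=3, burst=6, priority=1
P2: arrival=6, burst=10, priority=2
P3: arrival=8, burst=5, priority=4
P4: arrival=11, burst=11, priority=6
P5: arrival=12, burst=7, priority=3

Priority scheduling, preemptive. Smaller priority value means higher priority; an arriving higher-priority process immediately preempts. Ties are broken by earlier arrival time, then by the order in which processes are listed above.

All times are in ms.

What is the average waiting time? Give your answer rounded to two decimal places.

Schedule: | P0 0-3 | P1 3-9 | P2 9-19 | P5 19-26 | P3 26-31 | P4 31-42 |
Completion: P0=3  P1=9  P2=19  P3=31  P4=42  P5=26
Waiting times: P0=0, P1=0, P2=3, P3=18, P4=20, P5=7
Average waiting = (0+0+3+18+20+7) / 6 = 48/6 = 8.00

8.00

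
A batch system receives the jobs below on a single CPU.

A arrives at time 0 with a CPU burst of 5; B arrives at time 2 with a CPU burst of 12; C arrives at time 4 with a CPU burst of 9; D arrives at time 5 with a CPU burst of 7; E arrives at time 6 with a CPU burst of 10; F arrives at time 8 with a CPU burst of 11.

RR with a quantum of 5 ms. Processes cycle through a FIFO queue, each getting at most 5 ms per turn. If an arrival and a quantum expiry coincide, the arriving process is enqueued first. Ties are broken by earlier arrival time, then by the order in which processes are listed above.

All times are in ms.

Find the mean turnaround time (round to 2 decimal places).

Gantt: | A 0-5 | B 5-10 | C 10-15 | D 15-20 | E 20-25 | F 25-30 | B 30-35 | C 35-39 | D 39-41 | E 41-46 | F 46-51 | B 51-53 | F 53-54 |
Completion: A=5  B=53  C=39  D=41  E=46  F=54
Turnaround times: A=5, B=51, C=35, D=36, E=40, F=46
Average turnaround = (5+51+35+36+40+46) / 6 = 213/6 = 35.50

35.50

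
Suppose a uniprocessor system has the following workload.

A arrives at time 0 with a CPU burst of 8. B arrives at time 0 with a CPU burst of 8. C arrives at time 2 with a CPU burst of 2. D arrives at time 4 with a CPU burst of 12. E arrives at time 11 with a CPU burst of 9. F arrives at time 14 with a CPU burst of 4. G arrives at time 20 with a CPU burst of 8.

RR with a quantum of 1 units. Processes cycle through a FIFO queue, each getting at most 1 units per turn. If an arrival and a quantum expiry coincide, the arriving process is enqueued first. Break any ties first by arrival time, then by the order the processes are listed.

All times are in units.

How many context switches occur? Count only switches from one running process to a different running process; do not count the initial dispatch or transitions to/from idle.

50

Gantt: | A 0-1 | B 1-2 | A 2-3 | C 3-4 | B 4-5 | A 5-6 | D 6-7 | C 7-8 | B 8-9 | A 9-10 | D 10-11 | B 11-12 | A 12-13 | E 13-14 | D 14-15 | B 15-16 | A 16-17 | F 17-18 | E 18-19 | D 19-20 | B 20-21 | A 21-22 | F 22-23 | E 23-24 | G 24-25 | D 25-26 | B 26-27 | A 27-28 | F 28-29 | E 29-30 | G 30-31 | D 31-32 | B 32-33 | F 33-34 | E 34-35 | G 35-36 | D 36-37 | E 37-38 | G 38-39 | D 39-40 | E 40-41 | G 41-42 | D 42-43 | E 43-44 | G 44-45 | D 45-46 | E 46-47 | G 47-48 | D 48-49 | G 49-50 | D 50-51 |
Completion: A=28  B=33  C=8  D=51  E=47  F=34  G=50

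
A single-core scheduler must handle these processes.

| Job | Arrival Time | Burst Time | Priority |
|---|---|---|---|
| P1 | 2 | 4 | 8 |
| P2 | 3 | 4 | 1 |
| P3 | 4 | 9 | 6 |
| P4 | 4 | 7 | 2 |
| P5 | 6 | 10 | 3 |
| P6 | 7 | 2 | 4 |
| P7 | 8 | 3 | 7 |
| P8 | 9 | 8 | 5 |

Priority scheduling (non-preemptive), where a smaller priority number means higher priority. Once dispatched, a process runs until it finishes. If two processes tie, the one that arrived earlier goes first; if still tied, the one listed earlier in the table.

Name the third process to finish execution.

P4

Timeline: | idle 0-2 | P1 2-6 | P2 6-10 | P4 10-17 | P5 17-27 | P6 27-29 | P8 29-37 | P3 37-46 | P7 46-49 |
Completion: P1=6  P2=10  P3=46  P4=17  P5=27  P6=29  P7=49  P8=37
Finish order: P1 → P2 → P4 → P5 → P6 → P8 → P3 → P7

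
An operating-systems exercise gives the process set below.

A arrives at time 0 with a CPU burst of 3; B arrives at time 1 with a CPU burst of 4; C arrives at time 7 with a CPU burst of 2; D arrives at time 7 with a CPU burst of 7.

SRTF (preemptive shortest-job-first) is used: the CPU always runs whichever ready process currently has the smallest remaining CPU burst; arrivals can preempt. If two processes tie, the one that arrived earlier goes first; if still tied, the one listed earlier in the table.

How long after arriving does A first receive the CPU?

Gantt: | A 0-3 | B 3-7 | C 7-9 | D 9-16 |
Completion: A=3  B=7  C=9  D=16
Response(A) = first start − arrival = 0 − 0 = 0

0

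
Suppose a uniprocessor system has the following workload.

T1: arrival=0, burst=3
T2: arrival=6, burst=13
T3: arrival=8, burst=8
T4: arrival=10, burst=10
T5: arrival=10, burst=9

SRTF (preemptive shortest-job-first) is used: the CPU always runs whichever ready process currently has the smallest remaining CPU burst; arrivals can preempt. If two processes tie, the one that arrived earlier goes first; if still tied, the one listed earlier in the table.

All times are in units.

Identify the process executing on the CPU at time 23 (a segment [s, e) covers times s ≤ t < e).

T5

Gantt: | T1 0-3 | idle 3-6 | T2 6-8 | T3 8-16 | T5 16-25 | T4 25-35 | T2 35-46 |
Completion: T1=3  T2=46  T3=16  T4=35  T5=25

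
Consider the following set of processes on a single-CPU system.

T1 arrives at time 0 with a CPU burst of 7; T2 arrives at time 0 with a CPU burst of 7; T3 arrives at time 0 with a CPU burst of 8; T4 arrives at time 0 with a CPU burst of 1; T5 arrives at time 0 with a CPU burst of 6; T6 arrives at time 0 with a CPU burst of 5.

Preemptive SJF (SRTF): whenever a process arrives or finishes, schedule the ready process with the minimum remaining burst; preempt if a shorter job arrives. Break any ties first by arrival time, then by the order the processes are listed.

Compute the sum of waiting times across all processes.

Gantt: | T4 0-1 | T6 1-6 | T5 6-12 | T1 12-19 | T2 19-26 | T3 26-34 |
Completion: T1=19  T2=26  T3=34  T4=1  T5=12  T6=6
Waiting = turnaround − burst: T1=12, T2=19, T3=26, T4=0, T5=6, T6=1
Total waiting = 12 + 19 + 26 + 0 + 6 + 1 = 64

64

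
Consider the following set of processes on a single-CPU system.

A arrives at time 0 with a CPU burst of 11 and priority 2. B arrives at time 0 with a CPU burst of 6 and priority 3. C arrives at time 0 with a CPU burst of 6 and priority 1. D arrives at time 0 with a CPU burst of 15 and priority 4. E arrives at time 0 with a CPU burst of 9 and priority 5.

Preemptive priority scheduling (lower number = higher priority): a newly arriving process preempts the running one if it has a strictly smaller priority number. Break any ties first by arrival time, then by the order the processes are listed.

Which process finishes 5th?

E

Timeline: | C 0-6 | A 6-17 | B 17-23 | D 23-38 | E 38-47 |
Completion: A=17  B=23  C=6  D=38  E=47
Turnaround (C−A): A=17  B=23  C=6  D=38  E=47
Finish order: C → A → B → D → E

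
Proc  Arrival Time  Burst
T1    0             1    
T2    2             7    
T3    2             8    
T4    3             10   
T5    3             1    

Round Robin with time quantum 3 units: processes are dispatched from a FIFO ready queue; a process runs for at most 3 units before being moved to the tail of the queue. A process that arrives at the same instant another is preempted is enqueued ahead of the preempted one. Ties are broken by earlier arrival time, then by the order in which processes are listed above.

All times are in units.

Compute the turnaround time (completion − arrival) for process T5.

Timeline: | T1 0-1 | idle 1-2 | T2 2-5 | T3 5-8 | T4 8-11 | T5 11-12 | T2 12-15 | T3 15-18 | T4 18-21 | T2 21-22 | T3 22-24 | T4 24-28 |
Completion: T1=1  T2=22  T3=24  T4=28  T5=12
Turnaround(T5) = completion − arrival = 12 − 3 = 9

9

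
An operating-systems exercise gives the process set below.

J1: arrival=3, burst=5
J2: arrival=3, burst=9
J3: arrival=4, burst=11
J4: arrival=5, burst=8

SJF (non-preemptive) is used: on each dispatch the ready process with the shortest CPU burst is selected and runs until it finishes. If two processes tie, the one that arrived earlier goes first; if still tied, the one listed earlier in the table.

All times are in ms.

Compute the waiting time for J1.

Schedule: | idle 0-3 | J1 3-8 | J4 8-16 | J2 16-25 | J3 25-36 |
Completion: J1=8  J2=25  J3=36  J4=16
Turnaround (C−A): J1=5  J2=22  J3=32  J4=11
Waiting(J1) = turnaround − burst = 5 − 5 = 0

0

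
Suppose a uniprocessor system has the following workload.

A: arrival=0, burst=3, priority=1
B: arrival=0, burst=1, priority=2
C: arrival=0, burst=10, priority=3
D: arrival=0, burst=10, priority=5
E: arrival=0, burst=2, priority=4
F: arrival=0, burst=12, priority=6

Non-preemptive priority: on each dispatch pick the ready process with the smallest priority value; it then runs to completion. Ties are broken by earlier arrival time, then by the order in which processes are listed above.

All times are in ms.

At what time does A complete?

Gantt: | A 0-3 | B 3-4 | C 4-14 | E 14-16 | D 16-26 | F 26-38 |
Completion: A=3  B=4  C=14  D=26  E=16  F=38
Turnaround (C−A): A=3  B=4  C=14  D=26  E=16  F=38

3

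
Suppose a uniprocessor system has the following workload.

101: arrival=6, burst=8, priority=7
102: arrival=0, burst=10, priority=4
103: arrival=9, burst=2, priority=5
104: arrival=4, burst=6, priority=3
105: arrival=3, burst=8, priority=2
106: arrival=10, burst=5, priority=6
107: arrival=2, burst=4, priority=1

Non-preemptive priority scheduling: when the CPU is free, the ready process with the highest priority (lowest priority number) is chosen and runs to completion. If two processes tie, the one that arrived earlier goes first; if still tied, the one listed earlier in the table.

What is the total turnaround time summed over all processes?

148

Timeline: | 102 0-10 | 107 10-14 | 105 14-22 | 104 22-28 | 103 28-30 | 106 30-35 | 101 35-43 |
Completion: 101=43  102=10  103=30  104=28  105=22  106=35  107=14
Turnaround (C−A): 101=37  102=10  103=21  104=24  105=19  106=25  107=12
Turnaround = completion − arrival: 101=37, 102=10, 103=21, 104=24, 105=19, 106=25, 107=12
Total turnaround = 37 + 10 + 21 + 24 + 19 + 25 + 12 = 148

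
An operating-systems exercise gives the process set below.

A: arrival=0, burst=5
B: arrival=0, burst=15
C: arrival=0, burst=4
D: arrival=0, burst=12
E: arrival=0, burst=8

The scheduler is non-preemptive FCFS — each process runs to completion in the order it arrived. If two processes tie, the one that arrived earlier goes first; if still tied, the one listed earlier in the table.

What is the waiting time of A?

0

Schedule: | A 0-5 | B 5-20 | C 20-24 | D 24-36 | E 36-44 |
Completion: A=5  B=20  C=24  D=36  E=44
Waiting(A) = turnaround − burst = 5 − 5 = 0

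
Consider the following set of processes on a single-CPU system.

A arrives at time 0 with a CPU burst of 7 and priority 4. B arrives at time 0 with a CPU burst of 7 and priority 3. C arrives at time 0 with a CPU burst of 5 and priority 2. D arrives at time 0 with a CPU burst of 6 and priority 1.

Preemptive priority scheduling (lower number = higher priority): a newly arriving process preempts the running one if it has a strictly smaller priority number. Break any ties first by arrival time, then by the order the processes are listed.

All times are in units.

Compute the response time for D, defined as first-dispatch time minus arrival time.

0

Timeline: | D 0-6 | C 6-11 | B 11-18 | A 18-25 |
Completion: A=25  B=18  C=11  D=6
Turnaround (C−A): A=25  B=18  C=11  D=6
Response(D) = first start − arrival = 0 − 0 = 0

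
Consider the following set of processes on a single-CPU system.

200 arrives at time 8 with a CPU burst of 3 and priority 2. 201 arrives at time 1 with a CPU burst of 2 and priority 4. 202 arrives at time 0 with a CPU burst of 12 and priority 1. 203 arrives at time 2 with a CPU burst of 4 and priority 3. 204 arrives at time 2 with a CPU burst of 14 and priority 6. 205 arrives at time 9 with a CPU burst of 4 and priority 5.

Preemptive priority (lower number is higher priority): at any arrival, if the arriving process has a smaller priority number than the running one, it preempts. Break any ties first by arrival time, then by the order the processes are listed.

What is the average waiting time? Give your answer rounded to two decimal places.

11.67

Schedule: | 202 0-12 | 200 12-15 | 203 15-19 | 201 19-21 | 205 21-25 | 204 25-39 |
Completion: 200=15  201=21  202=12  203=19  204=39  205=25
Waiting times: 200=4, 201=18, 202=0, 203=13, 204=23, 205=12
Average waiting = (4+18+0+13+23+12) / 6 = 70/6 = 11.67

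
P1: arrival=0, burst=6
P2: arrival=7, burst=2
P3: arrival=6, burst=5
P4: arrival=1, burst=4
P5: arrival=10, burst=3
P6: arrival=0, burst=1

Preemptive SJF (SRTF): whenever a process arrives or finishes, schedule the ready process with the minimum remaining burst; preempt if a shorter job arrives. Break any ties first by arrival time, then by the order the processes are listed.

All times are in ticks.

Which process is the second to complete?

Timeline: | P6 0-1 | P4 1-5 | P1 5-7 | P2 7-9 | P1 9-13 | P5 13-16 | P3 16-21 |
Completion: P1=13  P2=9  P3=21  P4=5  P5=16  P6=1
Finish order: P6 → P4 → P2 → P1 → P5 → P3

P4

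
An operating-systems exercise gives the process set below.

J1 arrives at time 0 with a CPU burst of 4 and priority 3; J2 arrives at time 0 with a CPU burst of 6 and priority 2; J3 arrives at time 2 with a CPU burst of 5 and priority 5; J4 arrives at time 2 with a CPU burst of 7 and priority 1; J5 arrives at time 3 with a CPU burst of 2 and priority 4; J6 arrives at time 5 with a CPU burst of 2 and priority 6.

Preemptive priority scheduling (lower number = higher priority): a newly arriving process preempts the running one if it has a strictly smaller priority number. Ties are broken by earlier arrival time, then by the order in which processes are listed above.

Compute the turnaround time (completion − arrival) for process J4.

Timeline: | J2 0-2 | J4 2-9 | J2 9-13 | J1 13-17 | J5 17-19 | J3 19-24 | J6 24-26 |
Completion: J1=17  J2=13  J3=24  J4=9  J5=19  J6=26
Turnaround (C−A): J1=17  J2=13  J3=22  J4=7  J5=16  J6=21
Turnaround(J4) = completion − arrival = 9 − 2 = 7

7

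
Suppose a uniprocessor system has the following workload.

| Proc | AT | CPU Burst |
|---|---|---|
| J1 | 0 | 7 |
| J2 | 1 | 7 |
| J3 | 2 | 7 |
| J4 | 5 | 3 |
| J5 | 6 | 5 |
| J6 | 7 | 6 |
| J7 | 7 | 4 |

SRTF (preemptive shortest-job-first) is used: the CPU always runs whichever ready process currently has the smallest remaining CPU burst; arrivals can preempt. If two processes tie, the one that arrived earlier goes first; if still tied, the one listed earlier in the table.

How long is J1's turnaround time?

7

Schedule: | J1 0-7 | J4 7-10 | J7 10-14 | J5 14-19 | J6 19-25 | J2 25-32 | J3 32-39 |
Completion: J1=7  J2=32  J3=39  J4=10  J5=19  J6=25  J7=14
Turnaround(J1) = completion − arrival = 7 − 0 = 7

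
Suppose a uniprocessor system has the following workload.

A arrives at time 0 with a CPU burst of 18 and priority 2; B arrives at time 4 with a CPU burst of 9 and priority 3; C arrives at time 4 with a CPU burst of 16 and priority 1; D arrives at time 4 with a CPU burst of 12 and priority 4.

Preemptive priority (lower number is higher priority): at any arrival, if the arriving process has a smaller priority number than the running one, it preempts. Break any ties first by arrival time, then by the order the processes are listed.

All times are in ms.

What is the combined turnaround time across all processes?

Timeline: | A 0-4 | C 4-20 | A 20-34 | B 34-43 | D 43-55 |
Completion: A=34  B=43  C=20  D=55
Turnaround (C−A): A=34  B=39  C=16  D=51
Turnaround = completion − arrival: A=34, B=39, C=16, D=51
Total turnaround = 34 + 39 + 16 + 51 = 140

140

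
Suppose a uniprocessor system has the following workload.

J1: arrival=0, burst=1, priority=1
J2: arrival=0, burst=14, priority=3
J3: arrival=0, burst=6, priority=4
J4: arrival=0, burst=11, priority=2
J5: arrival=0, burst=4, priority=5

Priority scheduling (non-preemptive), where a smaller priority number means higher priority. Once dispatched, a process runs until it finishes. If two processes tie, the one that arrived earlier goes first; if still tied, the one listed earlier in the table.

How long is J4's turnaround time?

12

Schedule: | J1 0-1 | J4 1-12 | J2 12-26 | J3 26-32 | J5 32-36 |
Completion: J1=1  J2=26  J3=32  J4=12  J5=36
Turnaround (C−A): J1=1  J2=26  J3=32  J4=12  J5=36
Turnaround(J4) = completion − arrival = 12 − 0 = 12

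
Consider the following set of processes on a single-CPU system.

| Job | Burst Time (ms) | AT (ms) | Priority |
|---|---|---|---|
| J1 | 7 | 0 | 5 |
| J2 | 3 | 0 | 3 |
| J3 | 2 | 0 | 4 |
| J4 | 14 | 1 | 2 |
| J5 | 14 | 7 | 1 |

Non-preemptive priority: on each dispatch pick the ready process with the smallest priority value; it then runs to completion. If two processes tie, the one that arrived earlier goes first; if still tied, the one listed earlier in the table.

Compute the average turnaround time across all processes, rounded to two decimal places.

23.20

Schedule: | J2 0-3 | J4 3-17 | J5 17-31 | J3 31-33 | J1 33-40 |
Completion: J1=40  J2=3  J3=33  J4=17  J5=31
Turnaround (C−A): J1=40  J2=3  J3=33  J4=16  J5=24
Turnaround times: J1=40, J2=3, J3=33, J4=16, J5=24
Average turnaround = (40+3+33+16+24) / 5 = 116/5 = 23.20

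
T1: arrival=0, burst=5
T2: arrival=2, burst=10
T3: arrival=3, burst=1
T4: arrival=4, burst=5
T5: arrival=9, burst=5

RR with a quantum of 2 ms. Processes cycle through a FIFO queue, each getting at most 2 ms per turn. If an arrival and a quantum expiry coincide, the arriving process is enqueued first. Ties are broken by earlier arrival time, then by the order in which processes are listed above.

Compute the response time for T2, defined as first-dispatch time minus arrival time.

Schedule: | T1 0-2 | T2 2-4 | T1 4-6 | T3 6-7 | T4 7-9 | T2 9-11 | T1 11-12 | T5 12-14 | T4 14-16 | T2 16-18 | T5 18-20 | T4 20-21 | T2 21-23 | T5 23-24 | T2 24-26 |
Completion: T1=12  T2=26  T3=7  T4=21  T5=24
Response(T2) = first start − arrival = 2 − 2 = 0

0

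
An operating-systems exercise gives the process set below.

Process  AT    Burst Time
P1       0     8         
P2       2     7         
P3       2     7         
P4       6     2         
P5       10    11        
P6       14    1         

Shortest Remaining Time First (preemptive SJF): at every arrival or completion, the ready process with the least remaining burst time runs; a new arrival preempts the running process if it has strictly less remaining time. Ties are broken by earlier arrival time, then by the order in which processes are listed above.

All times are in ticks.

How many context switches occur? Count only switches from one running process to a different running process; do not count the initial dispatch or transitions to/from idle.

Timeline: | P1 0-8 | P4 8-10 | P2 10-14 | P6 14-15 | P2 15-18 | P3 18-25 | P5 25-36 |
Completion: P1=8  P2=18  P3=25  P4=10  P5=36  P6=15

6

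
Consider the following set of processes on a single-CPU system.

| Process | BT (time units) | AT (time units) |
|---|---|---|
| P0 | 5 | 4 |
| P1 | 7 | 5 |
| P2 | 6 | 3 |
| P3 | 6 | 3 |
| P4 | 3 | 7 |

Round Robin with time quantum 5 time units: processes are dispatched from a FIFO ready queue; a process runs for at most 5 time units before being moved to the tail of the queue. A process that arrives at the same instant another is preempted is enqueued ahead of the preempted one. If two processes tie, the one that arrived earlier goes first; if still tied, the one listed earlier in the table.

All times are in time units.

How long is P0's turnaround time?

Timeline: | idle 0-3 | P2 3-8 | P3 8-13 | P0 13-18 | P1 18-23 | P4 23-26 | P2 26-27 | P3 27-28 | P1 28-30 |
Completion: P0=18  P1=30  P2=27  P3=28  P4=26
Turnaround(P0) = completion − arrival = 18 − 4 = 14

14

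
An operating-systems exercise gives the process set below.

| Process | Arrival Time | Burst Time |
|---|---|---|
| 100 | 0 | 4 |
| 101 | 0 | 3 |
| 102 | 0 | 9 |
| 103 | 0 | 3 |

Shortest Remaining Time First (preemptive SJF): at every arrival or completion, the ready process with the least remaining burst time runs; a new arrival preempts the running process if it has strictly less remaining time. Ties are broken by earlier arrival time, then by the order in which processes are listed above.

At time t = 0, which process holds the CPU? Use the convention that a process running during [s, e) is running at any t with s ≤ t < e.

Timeline: | 101 0-3 | 103 3-6 | 100 6-10 | 102 10-19 |
Completion: 100=10  101=3  102=19  103=6

101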